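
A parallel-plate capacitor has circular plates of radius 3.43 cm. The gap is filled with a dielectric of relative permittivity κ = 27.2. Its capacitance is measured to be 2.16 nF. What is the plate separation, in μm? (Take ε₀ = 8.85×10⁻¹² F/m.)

d ≈ 412 μm

A = π(3.43 cm)² = 3.70×10⁻³ m².
d = κε₀A/C = 27.2 × 8.85×10⁻¹² × 3.70×10⁻³ / 2.16×10⁻⁹ = 4.12×10⁻⁴ m.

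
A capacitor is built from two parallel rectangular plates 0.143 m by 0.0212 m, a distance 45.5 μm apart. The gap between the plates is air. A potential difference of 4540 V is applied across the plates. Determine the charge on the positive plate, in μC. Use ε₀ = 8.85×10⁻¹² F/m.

A = 0.143 × 0.0212 m² = 3.03×10⁻³ m².
C = ε₀A/d = 8.85×10⁻¹² × 3.03×10⁻³ / 4.55×10⁻⁵ = 5.90×10⁻¹⁰ F.
Q = CV = 5.90×10⁻¹⁰ × 4540 = 2.68×10⁻⁶ C.

Q ≈ 2.68 μC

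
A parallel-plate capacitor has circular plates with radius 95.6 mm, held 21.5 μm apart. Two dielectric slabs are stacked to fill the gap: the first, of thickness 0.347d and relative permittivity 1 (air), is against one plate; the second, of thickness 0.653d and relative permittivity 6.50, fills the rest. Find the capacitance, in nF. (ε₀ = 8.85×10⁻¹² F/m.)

A = π(95.6 mm)² = 2.87×10⁻² m².
Stacked slabs ⇒ two capacitors in series, each with the full plate area.
C₁ = κ₁ε₀A/d₁ = 1.00 × 8.85×10⁻¹² × 2.87×10⁻² / 7.46×10⁻⁶ = 3.41×10⁻⁸ F.
C₂ = κ₂ε₀A/d₂ = 6.50 × 8.85×10⁻¹² × 2.87×10⁻² / 1.40×10⁻⁵ = 1.18×10⁻⁷ F.
C = (1/C₁ + 1/C₂)⁻¹ = 2.64×10⁻⁸ F.

26.4 nF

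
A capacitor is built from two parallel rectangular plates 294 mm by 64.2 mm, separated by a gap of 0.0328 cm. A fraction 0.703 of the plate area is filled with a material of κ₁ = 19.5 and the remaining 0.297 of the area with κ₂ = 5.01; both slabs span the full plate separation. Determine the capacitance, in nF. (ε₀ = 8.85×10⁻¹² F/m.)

A = 294 × 64.2 mm² = 1.89×10⁻² m².
Side-by-side slabs ⇒ two capacitors in parallel, each spanning the full gap.
C₁ = κ₁ε₀A₁/d = 19.5 × 8.85×10⁻¹² × 1.33×10⁻² / 3.28×10⁻⁴ = 6.98×10⁻⁹ F.
C₂ = κ₂ε₀A₂/d = 5.01 × 8.85×10⁻¹² × 5.61×10⁻³ / 3.28×10⁻⁴ = 7.58×10⁻¹⁰ F.
C = C₁ + C₂ = 7.74×10⁻⁹ F.

C ≈ 7.74 nF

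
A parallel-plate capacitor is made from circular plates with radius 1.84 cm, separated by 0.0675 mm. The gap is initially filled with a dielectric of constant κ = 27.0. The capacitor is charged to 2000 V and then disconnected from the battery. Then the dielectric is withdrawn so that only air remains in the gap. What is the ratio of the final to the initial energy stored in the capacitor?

Isolated ⇒ Q is held fixed.
C₂ = 0.0370 C₁ and U = Q²/(2C), so U₂/U₁ = C₁/C₂ = 27.0.

U₂/U₁ ≈ 27.0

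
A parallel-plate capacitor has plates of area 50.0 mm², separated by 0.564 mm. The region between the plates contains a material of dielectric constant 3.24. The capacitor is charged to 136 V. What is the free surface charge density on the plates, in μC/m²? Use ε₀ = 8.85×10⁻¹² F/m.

6.91 μC/m²

A = 50.0 mm² = 5.00×10⁻⁵ m².
C = κε₀A/d = 3.24 × 8.85×10⁻¹² × 5.00×10⁻⁵ / 5.64×10⁻⁴ = 2.54×10⁻¹² F.
σ = Q/A = CV/A = 2.54×10⁻¹² × 136 / 5.00×10⁻⁵ = 6.91×10⁻⁶ C/m².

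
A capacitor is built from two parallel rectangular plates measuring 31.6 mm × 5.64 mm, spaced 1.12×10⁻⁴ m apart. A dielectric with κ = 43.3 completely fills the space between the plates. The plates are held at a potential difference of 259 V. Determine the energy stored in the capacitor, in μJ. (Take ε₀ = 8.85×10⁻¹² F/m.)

A = 31.6 × 5.64 mm² = 1.78×10⁻⁴ m².
C = κε₀A/d = 43.3 × 8.85×10⁻¹² × 1.78×10⁻⁴ / 1.12×10⁻⁴ = 6.10×10⁻¹⁰ F.
U = ½CV² = ½ × 6.10×10⁻¹⁰ × (259)² = 2.05×10⁻⁵ J.

20.5 μJ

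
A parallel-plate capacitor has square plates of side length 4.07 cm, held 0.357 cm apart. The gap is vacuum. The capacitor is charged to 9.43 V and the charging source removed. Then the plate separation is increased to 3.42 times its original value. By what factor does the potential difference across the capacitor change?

3.42

Isolated ⇒ Q is held fixed.
C₂ = 0.292 C₁ and V = Q/C, so V₂/V₁ = C₁/C₂ = 3.42.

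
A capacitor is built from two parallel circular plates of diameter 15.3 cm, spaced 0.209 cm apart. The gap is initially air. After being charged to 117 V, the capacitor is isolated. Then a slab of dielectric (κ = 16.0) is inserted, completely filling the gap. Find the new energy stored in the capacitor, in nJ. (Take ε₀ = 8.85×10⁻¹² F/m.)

33.3 nJ

A = π(15.3/2 cm)² = 1.84×10⁻² m².
Initially C₁ = ε₀A/d = 8.85×10⁻¹² × 1.84×10⁻² / 2.09×10⁻³ = 7.79×10⁻¹¹ F.
U₁ = 5.33×10⁻⁷ J.
Isolated ⇒ Q is held fixed. C₂ = 16.0 C₁ and U = Q²/(2C), so U₂/U₁ = C₁/C₂ = 0.0625.
U₂ = 0.0625 × 5.33×10⁻⁷ = 3.33×10⁻⁸ J.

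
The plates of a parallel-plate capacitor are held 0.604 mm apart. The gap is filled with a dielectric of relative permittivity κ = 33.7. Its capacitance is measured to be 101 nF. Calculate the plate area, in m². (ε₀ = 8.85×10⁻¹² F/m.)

A ≈ 0.205 m²

A = Cd/(κε₀) = 1.01×10⁻⁷ × 6.04×10⁻⁴ / (33.7 × 8.85×10⁻¹²) = 0.205 m².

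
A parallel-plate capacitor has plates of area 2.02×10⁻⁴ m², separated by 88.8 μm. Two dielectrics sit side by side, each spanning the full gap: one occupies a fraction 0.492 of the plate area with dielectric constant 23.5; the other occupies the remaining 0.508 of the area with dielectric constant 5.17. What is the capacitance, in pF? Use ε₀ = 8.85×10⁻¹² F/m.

Side-by-side slabs ⇒ two capacitors in parallel, each spanning the full gap.
C₁ = κ₁ε₀A₁/d = 23.5 × 8.85×10⁻¹² × 9.94×10⁻⁵ / 8.88×10⁻⁵ = 2.33×10⁻¹⁰ F.
C₂ = κ₂ε₀A₂/d = 5.17 × 8.85×10⁻¹² × 1.03×10⁻⁴ / 8.88×10⁻⁵ = 5.29×10⁻¹¹ F.
C = C₁ + C₂ = 2.86×10⁻¹⁰ F.

C ≈ 286 pF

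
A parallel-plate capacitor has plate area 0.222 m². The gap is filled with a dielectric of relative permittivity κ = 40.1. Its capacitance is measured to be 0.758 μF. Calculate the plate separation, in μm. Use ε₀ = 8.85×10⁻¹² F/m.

104 μm

d = κε₀A/C = 40.1 × 8.85×10⁻¹² × 0.222 / 7.58×10⁻⁷ = 1.04×10⁻⁴ m.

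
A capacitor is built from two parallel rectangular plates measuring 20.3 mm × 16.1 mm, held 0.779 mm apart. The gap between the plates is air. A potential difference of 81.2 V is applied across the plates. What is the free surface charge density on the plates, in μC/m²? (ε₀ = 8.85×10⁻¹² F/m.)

σ ≈ 0.922 μC/m²

A = 20.3 × 16.1 mm² = 3.27×10⁻⁴ m².
C = ε₀A/d = 8.85×10⁻¹² × 3.27×10⁻⁴ / 7.79×10⁻⁴ = 3.71×10⁻¹² F.
σ = Q/A = CV/A = 3.71×10⁻¹² × 81.2 / 3.27×10⁻⁴ = 9.22×10⁻⁷ C/m².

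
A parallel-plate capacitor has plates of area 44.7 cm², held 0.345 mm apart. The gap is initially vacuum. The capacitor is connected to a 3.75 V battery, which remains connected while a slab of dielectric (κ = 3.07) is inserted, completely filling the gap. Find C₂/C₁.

C = κε₀A/d scales with κ, so C₂/C₁ = κ = 3.07.

C₂/C₁ ≈ 3.07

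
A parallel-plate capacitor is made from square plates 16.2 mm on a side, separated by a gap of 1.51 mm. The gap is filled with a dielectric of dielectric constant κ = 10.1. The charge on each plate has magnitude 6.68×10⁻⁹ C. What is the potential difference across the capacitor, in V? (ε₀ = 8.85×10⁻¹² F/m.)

A = (16.2 mm)² = 2.62×10⁻⁴ m².
C = κε₀A/d = 10.1 × 8.85×10⁻¹² × 2.62×10⁻⁴ / 1.51×10⁻³ = 1.55×10⁻¹¹ F.
V = Q/C = 6.68×10⁻⁹ / 1.55×10⁻¹¹ = 4.30×10² V.

V ≈ 430 V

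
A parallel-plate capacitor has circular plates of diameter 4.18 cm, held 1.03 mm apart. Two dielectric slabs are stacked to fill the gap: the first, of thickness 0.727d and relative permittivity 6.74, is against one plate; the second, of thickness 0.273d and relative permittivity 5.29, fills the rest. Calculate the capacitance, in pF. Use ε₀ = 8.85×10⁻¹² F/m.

A = π(4.18/2 cm)² = 1.37×10⁻³ m².
Stacked slabs ⇒ two capacitors in series, each with the full plate area.
C₁ = κ₁ε₀A/d₁ = 6.74 × 8.85×10⁻¹² × 1.37×10⁻³ / 7.49×10⁻⁴ = 1.09×10⁻¹⁰ F.
C₂ = κ₂ε₀A/d₂ = 5.29 × 8.85×10⁻¹² × 1.37×10⁻³ / 2.81×10⁻⁴ = 2.28×10⁻¹⁰ F.
C = (1/C₁ + 1/C₂)⁻¹ = 7.39×10⁻¹¹ F.

C ≈ 73.9 pF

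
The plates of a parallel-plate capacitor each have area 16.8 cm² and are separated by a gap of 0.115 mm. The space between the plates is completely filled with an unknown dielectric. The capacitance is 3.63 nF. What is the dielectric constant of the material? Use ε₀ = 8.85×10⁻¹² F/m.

κ ≈ 28.1

A = 16.8 cm² = 1.68×10⁻³ m².
κ = Cd/(ε₀A) = 3.63×10⁻⁹ × 1.15×10⁻⁴ / (8.85×10⁻¹² × 1.68×10⁻³) = 28.1.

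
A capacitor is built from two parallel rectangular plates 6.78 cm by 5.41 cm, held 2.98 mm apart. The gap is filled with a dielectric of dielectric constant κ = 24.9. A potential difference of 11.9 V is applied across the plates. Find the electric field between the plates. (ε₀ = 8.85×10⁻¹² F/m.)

E = V/d = 11.9 / 2.98×10⁻³ = 3.99×10³ V/m.

3.99 kV/m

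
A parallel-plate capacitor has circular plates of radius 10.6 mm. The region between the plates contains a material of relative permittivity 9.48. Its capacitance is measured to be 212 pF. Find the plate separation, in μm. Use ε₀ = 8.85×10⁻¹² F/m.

d ≈ 140 μm

A = π(10.6 mm)² = 3.53×10⁻⁴ m².
d = κε₀A/C = 9.48 × 8.85×10⁻¹² × 3.53×10⁻⁴ / 2.12×10⁻¹⁰ = 1.40×10⁻⁴ m.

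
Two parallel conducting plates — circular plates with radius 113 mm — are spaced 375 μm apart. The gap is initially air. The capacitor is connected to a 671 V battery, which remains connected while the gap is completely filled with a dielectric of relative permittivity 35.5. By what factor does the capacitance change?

C = κε₀A/d scales with κ, so C₂/C₁ = κ = 35.5.

C₂/C₁ ≈ 35.5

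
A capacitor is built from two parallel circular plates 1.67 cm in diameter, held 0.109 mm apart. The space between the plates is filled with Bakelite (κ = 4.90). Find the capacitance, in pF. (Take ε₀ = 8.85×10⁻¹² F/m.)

A = π(1.67/2 cm)² = 2.19×10⁻⁴ m².
C = κε₀A/d = 4.90 × 8.85×10⁻¹² × 2.19×10⁻⁴ / 1.09×10⁻⁴ = 8.71×10⁻¹¹ F.

87.1 pF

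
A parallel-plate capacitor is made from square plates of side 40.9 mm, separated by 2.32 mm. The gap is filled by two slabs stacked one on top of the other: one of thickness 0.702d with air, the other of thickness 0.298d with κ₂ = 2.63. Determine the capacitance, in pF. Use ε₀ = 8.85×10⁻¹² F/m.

7.83 pF

A = (40.9 mm)² = 1.67×10⁻³ m².
Stacked slabs ⇒ two capacitors in series, each with the full plate area.
C₁ = κ₁ε₀A/d₁ = 1.00 × 8.85×10⁻¹² × 1.67×10⁻³ / 1.63×10⁻³ = 9.09×10⁻¹² F.
C₂ = κ₂ε₀A/d₂ = 2.63 × 8.85×10⁻¹² × 1.67×10⁻³ / 6.91×10⁻⁴ = 5.63×10⁻¹¹ F.
C = (1/C₁ + 1/C₂)⁻¹ = 7.83×10⁻¹² F.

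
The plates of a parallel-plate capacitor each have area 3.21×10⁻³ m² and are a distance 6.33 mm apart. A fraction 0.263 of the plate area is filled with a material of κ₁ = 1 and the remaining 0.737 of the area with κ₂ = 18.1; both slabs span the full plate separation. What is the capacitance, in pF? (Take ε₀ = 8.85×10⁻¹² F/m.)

61.0 pF

Side-by-side slabs ⇒ two capacitors in parallel, each spanning the full gap.
C₁ = κ₁ε₀A₁/d = 1.00 × 8.85×10⁻¹² × 8.44×10⁻⁴ / 6.33×10⁻³ = 1.18×10⁻¹² F.
C₂ = κ₂ε₀A₂/d = 18.1 × 8.85×10⁻¹² × 2.37×10⁻³ / 6.33×10⁻³ = 5.99×10⁻¹¹ F.
C = C₁ + C₂ = 6.10×10⁻¹¹ F.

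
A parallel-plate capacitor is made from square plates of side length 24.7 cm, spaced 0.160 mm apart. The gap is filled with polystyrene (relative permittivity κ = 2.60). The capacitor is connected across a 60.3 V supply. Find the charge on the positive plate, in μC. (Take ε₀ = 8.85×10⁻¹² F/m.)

Q ≈ 0.529 μC

A = (24.7 cm)² = 6.10×10⁻² m².
C = κε₀A/d = 2.60 × 8.85×10⁻¹² × 6.10×10⁻² / 1.60×10⁻⁴ = 8.77×10⁻⁹ F.
Q = CV = 8.77×10⁻⁹ × 60.3 = 5.29×10⁻⁷ C.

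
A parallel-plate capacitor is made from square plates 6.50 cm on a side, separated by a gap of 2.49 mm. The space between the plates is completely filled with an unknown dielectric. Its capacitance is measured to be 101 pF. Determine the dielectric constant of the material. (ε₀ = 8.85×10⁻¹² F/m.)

6.73

A = (6.50 cm)² = 4.23×10⁻³ m².
κ = Cd/(ε₀A) = 1.01×10⁻¹⁰ × 2.49×10⁻³ / (8.85×10⁻¹² × 4.23×10⁻³) = 6.73.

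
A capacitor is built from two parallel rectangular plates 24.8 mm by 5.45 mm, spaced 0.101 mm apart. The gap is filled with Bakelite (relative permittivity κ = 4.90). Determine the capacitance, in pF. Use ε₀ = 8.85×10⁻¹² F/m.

A = 24.8 × 5.45 mm² = 1.35×10⁻⁴ m².
C = κε₀A/d = 4.90 × 8.85×10⁻¹² × 1.35×10⁻⁴ / 1.01×10⁻⁴ = 5.80×10⁻¹¹ F.

58.0 pF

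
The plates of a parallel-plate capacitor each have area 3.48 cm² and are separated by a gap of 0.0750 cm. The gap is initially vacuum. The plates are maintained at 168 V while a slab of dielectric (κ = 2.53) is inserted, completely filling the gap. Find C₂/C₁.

C₂/C₁ ≈ 2.53

C = κε₀A/d scales with κ, so C₂/C₁ = κ = 2.53.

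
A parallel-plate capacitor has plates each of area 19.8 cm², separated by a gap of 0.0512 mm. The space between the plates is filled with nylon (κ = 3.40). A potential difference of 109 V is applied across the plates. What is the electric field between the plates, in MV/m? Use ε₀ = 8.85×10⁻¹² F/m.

E ≈ 2.13 MV/m

E = V/d = 109 / 5.12×10⁻⁵ = 2.13×10⁶ V/m.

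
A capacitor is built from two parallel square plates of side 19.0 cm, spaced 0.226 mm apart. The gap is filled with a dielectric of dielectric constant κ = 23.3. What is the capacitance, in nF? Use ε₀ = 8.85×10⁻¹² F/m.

32.9 nF

A = (19.0 cm)² = 3.61×10⁻² m².
C = κε₀A/d = 23.3 × 8.85×10⁻¹² × 3.61×10⁻² / 2.26×10⁻⁴ = 3.29×10⁻⁸ F.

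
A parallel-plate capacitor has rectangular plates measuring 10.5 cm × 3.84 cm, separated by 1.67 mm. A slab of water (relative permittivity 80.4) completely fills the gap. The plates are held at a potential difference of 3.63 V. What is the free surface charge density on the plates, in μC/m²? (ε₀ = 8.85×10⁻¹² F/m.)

A = 10.5 × 3.84 cm² = 4.03×10⁻³ m².
C = κε₀A/d = 80.4 × 8.85×10⁻¹² × 4.03×10⁻³ / 1.67×10⁻³ = 1.72×10⁻⁹ F.
σ = Q/A = CV/A = 1.72×10⁻⁹ × 3.63 / 4.03×10⁻³ = 1.55×10⁻⁶ C/m².

1.55 μC/m²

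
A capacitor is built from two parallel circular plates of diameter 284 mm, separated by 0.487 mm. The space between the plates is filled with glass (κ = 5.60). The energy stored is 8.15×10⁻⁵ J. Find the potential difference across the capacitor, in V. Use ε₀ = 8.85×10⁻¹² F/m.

A = π(284/2 mm)² = 6.33×10⁻² m².
C = κε₀A/d = 5.60 × 8.85×10⁻¹² × 6.33×10⁻² / 4.87×10⁻⁴ = 6.45×10⁻⁹ F.
V = √(2U/C) = √(2 × 8.15×10⁻⁵ / 6.45×10⁻⁹) = 1.59×10² V.

V ≈ 159 V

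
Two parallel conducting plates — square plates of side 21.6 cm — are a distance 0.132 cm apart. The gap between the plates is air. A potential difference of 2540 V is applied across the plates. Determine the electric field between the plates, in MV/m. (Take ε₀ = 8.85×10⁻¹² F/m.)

E ≈ 1.92 MV/m

E = V/d = 2540 / 1.32×10⁻³ = 1.92×10⁶ V/m.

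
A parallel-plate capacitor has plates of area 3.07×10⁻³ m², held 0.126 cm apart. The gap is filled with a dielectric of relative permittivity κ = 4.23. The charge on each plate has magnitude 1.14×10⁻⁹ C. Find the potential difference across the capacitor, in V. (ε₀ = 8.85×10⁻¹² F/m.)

C = κε₀A/d = 4.23 × 8.85×10⁻¹² × 3.07×10⁻³ / 1.26×10⁻³ = 9.12×10⁻¹¹ F.
V = Q/C = 1.14×10⁻⁹ / 9.12×10⁻¹¹ = 12.5 V.

12.5 V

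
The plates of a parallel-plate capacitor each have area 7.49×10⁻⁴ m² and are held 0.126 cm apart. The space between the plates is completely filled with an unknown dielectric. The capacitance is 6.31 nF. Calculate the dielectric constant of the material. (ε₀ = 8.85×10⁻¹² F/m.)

κ ≈ 1199

κ = Cd/(ε₀A) = 6.31×10⁻⁹ × 1.26×10⁻³ / (8.85×10⁻¹² × 7.49×10⁻⁴) = 1199.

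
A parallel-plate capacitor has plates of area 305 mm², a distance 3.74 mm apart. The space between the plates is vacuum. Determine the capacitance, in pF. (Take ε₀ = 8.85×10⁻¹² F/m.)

A = 305 mm² = 3.05×10⁻⁴ m².
C = ε₀A/d = 8.85×10⁻¹² × 3.05×10⁻⁴ / 3.74×10⁻³ = 7.22×10⁻¹³ F.

C ≈ 0.722 pF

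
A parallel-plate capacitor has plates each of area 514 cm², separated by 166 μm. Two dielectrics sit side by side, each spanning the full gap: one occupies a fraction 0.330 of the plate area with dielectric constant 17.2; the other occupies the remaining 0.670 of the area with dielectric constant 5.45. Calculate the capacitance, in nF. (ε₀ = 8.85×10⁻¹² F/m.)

C ≈ 25.6 nF

A = 514 cm² = 5.14×10⁻² m².
Side-by-side slabs ⇒ two capacitors in parallel, each spanning the full gap.
C₁ = κ₁ε₀A₁/d = 17.2 × 8.85×10⁻¹² × 1.70×10⁻² / 1.66×10⁻⁴ = 1.56×10⁻⁸ F.
C₂ = κ₂ε₀A₂/d = 5.45 × 8.85×10⁻¹² × 3.44×10⁻² / 1.66×10⁻⁴ = 1.00×10⁻⁸ F.
C = C₁ + C₂ = 2.56×10⁻⁸ F.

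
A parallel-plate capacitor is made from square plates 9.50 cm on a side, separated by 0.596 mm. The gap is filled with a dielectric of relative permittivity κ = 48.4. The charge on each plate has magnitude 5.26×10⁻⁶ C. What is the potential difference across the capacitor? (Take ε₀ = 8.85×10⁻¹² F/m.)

A = (9.50 cm)² = 9.03×10⁻³ m².
C = κε₀A/d = 48.4 × 8.85×10⁻¹² × 9.03×10⁻³ / 5.96×10⁻⁴ = 6.49×10⁻⁹ F.
V = Q/C = 5.26×10⁻⁶ / 6.49×10⁻⁹ = 8.11×10² V.

V ≈ 0.811 kV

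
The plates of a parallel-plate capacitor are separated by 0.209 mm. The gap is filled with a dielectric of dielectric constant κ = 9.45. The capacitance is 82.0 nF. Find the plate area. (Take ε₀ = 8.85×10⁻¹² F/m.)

0.205 m²

A = Cd/(κε₀) = 8.20×10⁻⁸ × 2.09×10⁻⁴ / (9.45 × 8.85×10⁻¹²) = 0.205 m².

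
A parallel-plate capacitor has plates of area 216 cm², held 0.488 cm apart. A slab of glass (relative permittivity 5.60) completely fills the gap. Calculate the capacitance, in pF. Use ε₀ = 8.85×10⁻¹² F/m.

A = 216 cm² = 2.16×10⁻² m².
C = κε₀A/d = 5.60 × 8.85×10⁻¹² × 2.16×10⁻² / 4.88×10⁻³ = 2.19×10⁻¹⁰ F.

219 pF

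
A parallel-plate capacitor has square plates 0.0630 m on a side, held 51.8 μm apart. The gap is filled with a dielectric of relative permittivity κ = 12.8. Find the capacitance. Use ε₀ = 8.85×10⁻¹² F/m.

A = (0.0630 m)² = 3.97×10⁻³ m².
C = κε₀A/d = 12.8 × 8.85×10⁻¹² × 3.97×10⁻³ / 5.18×10⁻⁵ = 8.68×10⁻⁹ F.

C ≈ 8.68 nF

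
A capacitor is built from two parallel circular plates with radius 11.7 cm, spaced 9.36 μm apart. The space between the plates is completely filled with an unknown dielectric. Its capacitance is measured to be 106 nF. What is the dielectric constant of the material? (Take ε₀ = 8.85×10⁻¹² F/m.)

A = π(11.7 cm)² = 4.30×10⁻² m².
κ = Cd/(ε₀A) = 1.06×10⁻⁷ × 9.36×10⁻⁶ / (8.85×10⁻¹² × 4.30×10⁻²) = 2.61.

κ ≈ 2.61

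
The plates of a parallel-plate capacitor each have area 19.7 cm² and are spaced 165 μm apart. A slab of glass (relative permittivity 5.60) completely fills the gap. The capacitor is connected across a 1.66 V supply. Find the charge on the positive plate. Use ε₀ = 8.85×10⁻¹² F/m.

0.982 nC

A = 19.7 cm² = 1.97×10⁻³ m².
C = κε₀A/d = 5.60 × 8.85×10⁻¹² × 1.97×10⁻³ / 1.65×10⁻⁴ = 5.92×10⁻¹⁰ F.
Q = CV = 5.92×10⁻¹⁰ × 1.66 = 9.82×10⁻¹⁰ C.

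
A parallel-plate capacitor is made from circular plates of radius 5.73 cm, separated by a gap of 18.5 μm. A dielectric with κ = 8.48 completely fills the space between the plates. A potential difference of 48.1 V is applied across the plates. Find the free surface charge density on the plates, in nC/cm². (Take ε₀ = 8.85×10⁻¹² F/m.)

A = π(5.73 cm)² = 1.03×10⁻² m².
C = κε₀A/d = 8.48 × 8.85×10⁻¹² × 1.03×10⁻² / 1.85×10⁻⁵ = 4.18×10⁻⁸ F.
σ = Q/A = CV/A = 4.18×10⁻⁸ × 48.1 / 1.03×10⁻² = 1.95×10⁻⁴ C/m².

σ ≈ 19.5 nC/cm²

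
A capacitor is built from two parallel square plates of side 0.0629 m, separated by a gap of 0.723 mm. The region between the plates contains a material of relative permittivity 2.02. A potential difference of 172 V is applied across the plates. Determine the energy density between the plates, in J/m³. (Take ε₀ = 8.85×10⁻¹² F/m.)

u ≈ 0.506 J/m³

E = V/d = 172 / 7.23×10⁻⁴ = 2.38×10⁵ V/m.
u = ½κε₀E² = ½ × 2.02 × 8.85×10⁻¹² × (2.38×10⁵)² = 0.506 J/m³.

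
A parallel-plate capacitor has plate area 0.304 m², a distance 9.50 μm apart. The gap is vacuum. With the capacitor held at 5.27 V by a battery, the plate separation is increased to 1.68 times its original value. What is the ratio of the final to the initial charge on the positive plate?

Battery connected ⇒ V is held fixed.
C₂ = 0.595 C₁ and Q = CV, so Q₂/Q₁ = C₂/C₁ = 0.595.

0.595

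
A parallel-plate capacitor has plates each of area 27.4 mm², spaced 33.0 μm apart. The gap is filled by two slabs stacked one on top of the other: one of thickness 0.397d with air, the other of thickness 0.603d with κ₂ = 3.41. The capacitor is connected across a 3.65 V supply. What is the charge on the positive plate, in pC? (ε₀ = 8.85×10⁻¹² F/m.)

A = 27.4 mm² = 2.74×10⁻⁵ m².
Stacked slabs ⇒ two capacitors in series, each with the full plate area.
C₁ = κ₁ε₀A/d₁ = 1.00 × 8.85×10⁻¹² × 2.74×10⁻⁵ / 1.31×10⁻⁵ = 1.85×10⁻¹¹ F.
C₂ = κ₂ε₀A/d₂ = 3.41 × 8.85×10⁻¹² × 2.74×10⁻⁵ / 1.99×10⁻⁵ = 4.16×10⁻¹¹ F.
C = (1/C₁ + 1/C₂)⁻¹ = 1.28×10⁻¹¹ F.
Q = CV = 1.28×10⁻¹¹ × 3.65 = 4.67×10⁻¹¹ C.

Q ≈ 46.7 pC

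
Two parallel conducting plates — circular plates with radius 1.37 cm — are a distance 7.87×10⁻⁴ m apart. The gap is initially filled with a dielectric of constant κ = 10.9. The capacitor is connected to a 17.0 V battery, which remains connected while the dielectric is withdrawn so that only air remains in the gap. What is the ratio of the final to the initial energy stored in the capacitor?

0.0917

Battery connected ⇒ V is held fixed.
C₂ = 0.0917 C₁ and U = ½CV², so U₂/U₁ = C₂/C₁ = 0.0917.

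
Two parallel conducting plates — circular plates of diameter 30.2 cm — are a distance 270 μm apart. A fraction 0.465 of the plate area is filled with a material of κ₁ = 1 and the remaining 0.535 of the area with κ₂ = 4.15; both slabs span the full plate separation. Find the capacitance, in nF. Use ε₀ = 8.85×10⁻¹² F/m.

A = π(30.2/2 cm)² = 7.16×10⁻² m².
Side-by-side slabs ⇒ two capacitors in parallel, each spanning the full gap.
C₁ = κ₁ε₀A₁/d = 1.00 × 8.85×10⁻¹² × 3.33×10⁻² / 2.70×10⁻⁴ = 1.09×10⁻⁹ F.
C₂ = κ₂ε₀A₂/d = 4.15 × 8.85×10⁻¹² × 3.83×10⁻² / 2.70×10⁻⁴ = 5.21×10⁻⁹ F.
C = C₁ + C₂ = 6.30×10⁻⁹ F.

C ≈ 6.30 nF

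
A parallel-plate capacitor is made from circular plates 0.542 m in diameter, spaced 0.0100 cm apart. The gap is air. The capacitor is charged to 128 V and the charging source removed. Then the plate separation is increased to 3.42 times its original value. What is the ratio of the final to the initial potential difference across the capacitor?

Isolated ⇒ Q is held fixed.
C₂ = 0.292 C₁ and V = Q/C, so V₂/V₁ = C₁/C₂ = 3.42.

V₂/V₁ ≈ 3.42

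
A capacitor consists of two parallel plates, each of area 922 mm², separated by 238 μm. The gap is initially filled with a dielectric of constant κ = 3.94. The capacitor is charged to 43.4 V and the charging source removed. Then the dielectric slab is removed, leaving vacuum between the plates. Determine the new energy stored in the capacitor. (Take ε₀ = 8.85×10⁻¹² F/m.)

U ≈ 0.501 μJ

A = 922 mm² = 9.22×10⁻⁴ m².
Initially C₁ = κε₀A/d = 3.94 × 8.85×10⁻¹² × 9.22×10⁻⁴ / 2.38×10⁻⁴ = 1.35×10⁻¹⁰ F.
U₁ = 1.27×10⁻⁷ J.
Isolated ⇒ Q is held fixed. C₂ = 0.254 C₁ and U = Q²/(2C), so U₂/U₁ = C₁/C₂ = 3.94.
U₂ = 3.94 × 1.27×10⁻⁷ = 5.01×10⁻⁷ J.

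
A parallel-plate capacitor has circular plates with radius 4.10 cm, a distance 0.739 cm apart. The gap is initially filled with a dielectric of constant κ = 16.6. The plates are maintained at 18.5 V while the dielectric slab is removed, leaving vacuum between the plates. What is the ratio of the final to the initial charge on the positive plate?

Q₂/Q₁ ≈ 0.0602

Battery connected ⇒ V is held fixed.
C₂ = 0.0602 C₁ and Q = CV, so Q₂/Q₁ = C₂/C₁ = 0.0602.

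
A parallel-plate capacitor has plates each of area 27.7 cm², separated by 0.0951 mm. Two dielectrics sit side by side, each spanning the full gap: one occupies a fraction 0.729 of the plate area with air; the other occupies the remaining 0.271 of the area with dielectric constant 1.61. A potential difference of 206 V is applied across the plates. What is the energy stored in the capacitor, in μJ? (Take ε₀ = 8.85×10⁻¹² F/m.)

U ≈ 6.37 μJ

A = 27.7 cm² = 2.77×10⁻³ m².
Side-by-side slabs ⇒ two capacitors in parallel, each spanning the full gap.
C₁ = κ₁ε₀A₁/d = 1.00 × 8.85×10⁻¹² × 2.02×10⁻³ / 9.51×10⁻⁵ = 1.88×10⁻¹⁰ F.
C₂ = κ₂ε₀A₂/d = 1.61 × 8.85×10⁻¹² × 7.51×10⁻⁴ / 9.51×10⁻⁵ = 1.12×10⁻¹⁰ F.
C = C₁ + C₂ = 3.00×10⁻¹⁰ F.
U = ½CV² = ½ × 3.00×10⁻¹⁰ × (206)² = 6.37×10⁻⁶ J.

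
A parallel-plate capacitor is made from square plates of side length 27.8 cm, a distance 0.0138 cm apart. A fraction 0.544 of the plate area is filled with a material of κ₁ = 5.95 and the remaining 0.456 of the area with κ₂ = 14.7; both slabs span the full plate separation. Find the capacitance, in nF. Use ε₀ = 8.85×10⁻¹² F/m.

C ≈ 49.3 nF

A = (27.8 cm)² = 7.73×10⁻² m².
Side-by-side slabs ⇒ two capacitors in parallel, each spanning the full gap.
C₁ = κ₁ε₀A₁/d = 5.95 × 8.85×10⁻¹² × 4.20×10⁻² / 1.38×10⁻⁴ = 1.60×10⁻⁸ F.
C₂ = κ₂ε₀A₂/d = 14.7 × 8.85×10⁻¹² × 3.52×10⁻² / 1.38×10⁻⁴ = 3.32×10⁻⁸ F.
C = C₁ + C₂ = 4.93×10⁻⁸ F.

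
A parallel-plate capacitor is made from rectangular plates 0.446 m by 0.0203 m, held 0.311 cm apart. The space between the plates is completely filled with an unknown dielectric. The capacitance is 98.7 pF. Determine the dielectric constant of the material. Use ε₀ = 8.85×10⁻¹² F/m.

κ ≈ 3.83

A = 0.446 × 0.0203 m² = 9.05×10⁻³ m².
κ = Cd/(ε₀A) = 9.87×10⁻¹¹ × 3.11×10⁻³ / (8.85×10⁻¹² × 9.05×10⁻³) = 3.83.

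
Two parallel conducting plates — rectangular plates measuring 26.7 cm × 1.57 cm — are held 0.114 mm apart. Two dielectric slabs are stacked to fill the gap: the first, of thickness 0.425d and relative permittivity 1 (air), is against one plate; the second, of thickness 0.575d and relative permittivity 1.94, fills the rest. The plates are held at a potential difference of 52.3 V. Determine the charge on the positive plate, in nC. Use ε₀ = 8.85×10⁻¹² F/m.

A = 26.7 × 1.57 cm² = 4.19×10⁻³ m².
Stacked slabs ⇒ two capacitors in series, each with the full plate area.
C₁ = κ₁ε₀A/d₁ = 1.00 × 8.85×10⁻¹² × 4.19×10⁻³ / 4.84×10⁻⁵ = 7.66×10⁻¹⁰ F.
C₂ = κ₂ε₀A/d₂ = 1.94 × 8.85×10⁻¹² × 4.19×10⁻³ / 6.56×10⁻⁵ = 1.10×10⁻⁹ F.
C = (1/C₁ + 1/C₂)⁻¹ = 4.51×10⁻¹⁰ F.
Q = CV = 4.51×10⁻¹⁰ × 52.3 = 2.36×10⁻⁸ C.

Q ≈ 23.6 nC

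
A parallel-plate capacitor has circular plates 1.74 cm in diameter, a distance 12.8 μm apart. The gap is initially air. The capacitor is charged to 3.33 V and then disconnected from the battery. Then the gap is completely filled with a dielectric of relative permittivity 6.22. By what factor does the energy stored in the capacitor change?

Isolated ⇒ Q is held fixed.
C₂ = 6.22 C₁ and U = Q²/(2C), so U₂/U₁ = C₁/C₂ = 0.161.

U₂/U₁ ≈ 0.161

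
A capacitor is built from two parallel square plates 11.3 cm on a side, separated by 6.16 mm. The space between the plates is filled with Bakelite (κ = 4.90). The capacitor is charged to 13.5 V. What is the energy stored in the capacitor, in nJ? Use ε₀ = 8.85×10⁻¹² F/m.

A = (11.3 cm)² = 1.28×10⁻² m².
C = κε₀A/d = 4.90 × 8.85×10⁻¹² × 1.28×10⁻² / 6.16×10⁻³ = 8.99×10⁻¹¹ F.
U = ½CV² = ½ × 8.99×10⁻¹¹ × (13.5)² = 8.19×10⁻⁹ J.

8.19 nJ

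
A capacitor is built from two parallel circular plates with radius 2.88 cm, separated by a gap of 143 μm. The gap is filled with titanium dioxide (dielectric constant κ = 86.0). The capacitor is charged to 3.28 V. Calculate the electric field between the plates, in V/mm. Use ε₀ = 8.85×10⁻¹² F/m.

E = V/d = 3.28 / 1.43×10⁻⁴ = 2.29×10⁴ V/m.

E ≈ 22.9 V/mm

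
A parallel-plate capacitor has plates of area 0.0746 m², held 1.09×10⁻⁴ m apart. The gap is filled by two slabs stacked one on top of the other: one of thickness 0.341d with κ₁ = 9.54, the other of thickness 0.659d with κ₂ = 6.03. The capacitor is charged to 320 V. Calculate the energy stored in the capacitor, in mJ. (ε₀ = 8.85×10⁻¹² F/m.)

U ≈ 2.14 mJ

Stacked slabs ⇒ two capacitors in series, each with the full plate area.
C₁ = κ₁ε₀A/d₁ = 9.54 × 8.85×10⁻¹² × 7.46×10⁻² / 3.72×10⁻⁵ = 1.69×10⁻⁷ F.
C₂ = κ₂ε₀A/d₂ = 6.03 × 8.85×10⁻¹² × 7.46×10⁻² / 7.18×10⁻⁵ = 5.54×10⁻⁸ F.
C = (1/C₁ + 1/C₂)⁻¹ = 4.18×10⁻⁸ F.
U = ½CV² = ½ × 4.18×10⁻⁸ × (320)² = 2.14×10⁻³ J.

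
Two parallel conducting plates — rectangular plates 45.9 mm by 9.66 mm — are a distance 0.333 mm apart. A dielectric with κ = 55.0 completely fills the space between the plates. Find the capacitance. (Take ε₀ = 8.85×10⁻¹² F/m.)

A = 45.9 × 9.66 mm² = 4.43×10⁻⁴ m².
C = κε₀A/d = 55.0 × 8.85×10⁻¹² × 4.43×10⁻⁴ / 3.33×10⁻⁴ = 6.48×10⁻¹⁰ F.

0.648 nF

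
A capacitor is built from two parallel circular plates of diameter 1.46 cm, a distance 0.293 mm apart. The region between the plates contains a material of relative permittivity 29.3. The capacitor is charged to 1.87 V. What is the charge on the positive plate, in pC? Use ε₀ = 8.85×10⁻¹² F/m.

277 pC

A = π(1.46/2 cm)² = 1.67×10⁻⁴ m².
C = κε₀A/d = 29.3 × 8.85×10⁻¹² × 1.67×10⁻⁴ / 2.93×10⁻⁴ = 1.48×10⁻¹⁰ F.
Q = CV = 1.48×10⁻¹⁰ × 1.87 = 2.77×10⁻¹⁰ C.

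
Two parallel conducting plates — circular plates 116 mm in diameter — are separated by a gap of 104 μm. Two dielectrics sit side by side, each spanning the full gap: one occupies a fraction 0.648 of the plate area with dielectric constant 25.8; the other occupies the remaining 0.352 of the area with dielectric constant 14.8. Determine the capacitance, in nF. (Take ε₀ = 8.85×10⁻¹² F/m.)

19.7 nF

A = π(116/2 mm)² = 1.06×10⁻² m².
Side-by-side slabs ⇒ two capacitors in parallel, each spanning the full gap.
C₁ = κ₁ε₀A₁/d = 25.8 × 8.85×10⁻¹² × 6.85×10⁻³ / 1.04×10⁻⁴ = 1.50×10⁻⁸ F.
C₂ = κ₂ε₀A₂/d = 14.8 × 8.85×10⁻¹² × 3.72×10⁻³ / 1.04×10⁻⁴ = 4.69×10⁻⁹ F.
C = C₁ + C₂ = 1.97×10⁻⁸ F.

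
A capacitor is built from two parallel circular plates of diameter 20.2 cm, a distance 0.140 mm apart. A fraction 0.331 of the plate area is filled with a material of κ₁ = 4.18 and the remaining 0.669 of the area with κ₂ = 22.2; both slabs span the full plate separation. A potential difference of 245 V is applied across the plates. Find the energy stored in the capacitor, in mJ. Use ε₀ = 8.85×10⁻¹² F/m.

A = π(20.2/2 cm)² = 3.20×10⁻² m².
Side-by-side slabs ⇒ two capacitors in parallel, each spanning the full gap.
C₁ = κ₁ε₀A₁/d = 4.18 × 8.85×10⁻¹² × 1.06×10⁻² / 1.40×10⁻⁴ = 2.80×10⁻⁹ F.
C₂ = κ₂ε₀A₂/d = 22.2 × 8.85×10⁻¹² × 2.14×10⁻² / 1.40×10⁻⁴ = 3.01×10⁻⁸ F.
C = C₁ + C₂ = 3.29×10⁻⁸ F.
U = ½CV² = ½ × 3.29×10⁻⁸ × (245)² = 9.87×10⁻⁴ J.

0.987 mJ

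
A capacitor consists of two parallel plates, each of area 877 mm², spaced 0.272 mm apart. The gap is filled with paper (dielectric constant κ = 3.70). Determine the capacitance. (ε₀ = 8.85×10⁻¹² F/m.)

C ≈ 106 pF

A = 877 mm² = 8.77×10⁻⁴ m².
C = κε₀A/d = 3.70 × 8.85×10⁻¹² × 8.77×10⁻⁴ / 2.72×10⁻⁴ = 1.06×10⁻¹⁰ F.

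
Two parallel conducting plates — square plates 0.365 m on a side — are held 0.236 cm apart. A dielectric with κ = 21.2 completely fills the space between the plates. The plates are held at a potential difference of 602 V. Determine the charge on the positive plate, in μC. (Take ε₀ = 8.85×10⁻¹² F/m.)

6.38 μC

A = (0.365 m)² = 0.133 m².
C = κε₀A/d = 21.2 × 8.85×10⁻¹² × 0.133 / 2.36×10⁻³ = 1.06×10⁻⁸ F.
Q = CV = 1.06×10⁻⁸ × 602 = 6.38×10⁻⁶ C.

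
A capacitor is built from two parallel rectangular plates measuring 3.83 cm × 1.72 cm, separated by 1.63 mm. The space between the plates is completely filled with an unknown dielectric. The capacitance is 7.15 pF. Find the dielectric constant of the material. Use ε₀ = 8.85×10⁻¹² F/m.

2.00

A = 3.83 × 1.72 cm² = 6.59×10⁻⁴ m².
κ = Cd/(ε₀A) = 7.15×10⁻¹² × 1.63×10⁻³ / (8.85×10⁻¹² × 6.59×10⁻⁴) = 2.00.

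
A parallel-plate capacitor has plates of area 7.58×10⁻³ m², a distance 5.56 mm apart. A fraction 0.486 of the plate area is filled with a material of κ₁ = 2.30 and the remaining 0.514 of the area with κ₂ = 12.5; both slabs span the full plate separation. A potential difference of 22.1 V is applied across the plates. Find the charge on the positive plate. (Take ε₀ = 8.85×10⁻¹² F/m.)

Side-by-side slabs ⇒ two capacitors in parallel, each spanning the full gap.
C₁ = κ₁ε₀A₁/d = 2.30 × 8.85×10⁻¹² × 3.68×10⁻³ / 5.56×10⁻³ = 1.35×10⁻¹¹ F.
C₂ = κ₂ε₀A₂/d = 12.5 × 8.85×10⁻¹² × 3.90×10⁻³ / 5.56×10⁻³ = 7.75×10⁻¹¹ F.
C = C₁ + C₂ = 9.10×10⁻¹¹ F.
Q = CV = 9.10×10⁻¹¹ × 22.1 = 2.01×10⁻⁹ C.

2.01 nC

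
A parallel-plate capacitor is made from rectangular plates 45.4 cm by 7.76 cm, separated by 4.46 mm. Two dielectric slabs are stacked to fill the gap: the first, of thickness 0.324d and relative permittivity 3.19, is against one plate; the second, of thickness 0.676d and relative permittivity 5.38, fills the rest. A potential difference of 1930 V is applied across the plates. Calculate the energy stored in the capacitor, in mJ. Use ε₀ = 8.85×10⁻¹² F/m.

A = 45.4 × 7.76 cm² = 3.52×10⁻² m².
Stacked slabs ⇒ two capacitors in series, each with the full plate area.
C₁ = κ₁ε₀A/d₁ = 3.19 × 8.85×10⁻¹² × 3.52×10⁻² / 1.45×10⁻³ = 6.88×10⁻¹⁰ F.
C₂ = κ₂ε₀A/d₂ = 5.38 × 8.85×10⁻¹² × 3.52×10⁻² / 3.01×10⁻³ = 5.56×10⁻¹⁰ F.
C = (1/C₁ + 1/C₂)⁻¹ = 3.08×10⁻¹⁰ F.
U = ½CV² = ½ × 3.08×10⁻¹⁰ × (1930)² = 5.73×10⁻⁴ J.

U ≈ 0.573 mJ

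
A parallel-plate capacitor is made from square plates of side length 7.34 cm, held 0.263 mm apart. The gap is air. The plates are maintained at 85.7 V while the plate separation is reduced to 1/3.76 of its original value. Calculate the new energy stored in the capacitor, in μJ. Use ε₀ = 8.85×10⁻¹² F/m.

2.50 μJ

A = (7.34 cm)² = 5.39×10⁻³ m².
Initially C₁ = ε₀A/d = 8.85×10⁻¹² × 5.39×10⁻³ / 2.63×10⁻⁴ = 1.81×10⁻¹⁰ F.
U₁ = 6.66×10⁻⁷ J.
Battery connected ⇒ V is held fixed. C₂ = 3.76 C₁ and U = ½CV², so U₂/U₁ = C₂/C₁ = 3.76.
U₂ = 3.76 × 6.66×10⁻⁷ = 2.50×10⁻⁶ J.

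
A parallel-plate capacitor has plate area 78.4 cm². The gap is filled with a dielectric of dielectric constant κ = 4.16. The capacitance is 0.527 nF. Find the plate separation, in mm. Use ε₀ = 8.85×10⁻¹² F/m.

A = 78.4 cm² = 7.84×10⁻³ m².
d = κε₀A/C = 4.16 × 8.85×10⁻¹² × 7.84×10⁻³ / 5.27×10⁻¹⁰ = 5.48×10⁻⁴ m.

d ≈ 0.548 mm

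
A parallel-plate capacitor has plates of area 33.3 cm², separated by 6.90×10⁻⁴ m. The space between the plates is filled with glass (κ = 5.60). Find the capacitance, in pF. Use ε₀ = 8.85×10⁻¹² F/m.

239 pF

A = 33.3 cm² = 3.33×10⁻³ m².
C = κε₀A/d = 5.60 × 8.85×10⁻¹² × 3.33×10⁻³ / 6.90×10⁻⁴ = 2.39×10⁻¹⁰ F.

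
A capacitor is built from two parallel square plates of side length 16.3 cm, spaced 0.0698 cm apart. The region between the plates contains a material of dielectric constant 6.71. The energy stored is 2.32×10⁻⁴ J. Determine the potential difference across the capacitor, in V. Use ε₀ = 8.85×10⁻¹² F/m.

A = (16.3 cm)² = 2.66×10⁻² m².
C = κε₀A/d = 6.71 × 8.85×10⁻¹² × 2.66×10⁻² / 6.98×10⁻⁴ = 2.26×10⁻⁹ F.
V = √(2U/C) = √(2 × 2.32×10⁻⁴ / 2.26×10⁻⁹) = 4.53×10² V.

V ≈ 453 V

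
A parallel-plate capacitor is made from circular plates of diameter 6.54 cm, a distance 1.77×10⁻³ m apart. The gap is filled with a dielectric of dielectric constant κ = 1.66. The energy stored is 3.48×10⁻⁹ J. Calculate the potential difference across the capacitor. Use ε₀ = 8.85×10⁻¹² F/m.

V ≈ 15.8 V

A = π(6.54/2 cm)² = 3.36×10⁻³ m².
C = κε₀A/d = 1.66 × 8.85×10⁻¹² × 3.36×10⁻³ / 1.77×10⁻³ = 2.79×10⁻¹¹ F.
V = √(2U/C) = √(2 × 3.48×10⁻⁹ / 2.79×10⁻¹¹) = 15.8 V.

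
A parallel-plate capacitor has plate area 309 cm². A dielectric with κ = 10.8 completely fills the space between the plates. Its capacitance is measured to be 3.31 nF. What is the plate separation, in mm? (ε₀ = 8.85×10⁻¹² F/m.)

A = 309 cm² = 3.09×10⁻² m².
d = κε₀A/C = 10.8 × 8.85×10⁻¹² × 3.09×10⁻² / 3.31×10⁻⁹ = 8.92×10⁻⁴ m.

d ≈ 0.892 mm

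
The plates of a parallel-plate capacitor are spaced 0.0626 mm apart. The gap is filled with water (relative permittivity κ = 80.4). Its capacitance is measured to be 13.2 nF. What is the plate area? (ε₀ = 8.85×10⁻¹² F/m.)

A ≈ 11.6 cm²

A = Cd/(κε₀) = 1.32×10⁻⁸ × 6.26×10⁻⁵ / (80.4 × 8.85×10⁻¹²) = 1.16×10⁻³ m².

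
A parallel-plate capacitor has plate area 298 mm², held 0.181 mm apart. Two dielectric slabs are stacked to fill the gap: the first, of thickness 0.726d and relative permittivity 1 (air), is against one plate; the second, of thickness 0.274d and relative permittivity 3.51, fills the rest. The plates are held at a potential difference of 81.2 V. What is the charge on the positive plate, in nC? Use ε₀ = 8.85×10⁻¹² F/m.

A = 298 mm² = 2.98×10⁻⁴ m².
Stacked slabs ⇒ two capacitors in series, each with the full plate area.
C₁ = κ₁ε₀A/d₁ = 1.00 × 8.85×10⁻¹² × 2.98×10⁻⁴ / 1.31×10⁻⁴ = 2.01×10⁻¹¹ F.
C₂ = κ₂ε₀A/d₂ = 3.51 × 8.85×10⁻¹² × 2.98×10⁻⁴ / 4.96×10⁻⁵ = 1.87×10⁻¹⁰ F.
C = (1/C₁ + 1/C₂)⁻¹ = 1.81×10⁻¹¹ F.
Q = CV = 1.81×10⁻¹¹ × 81.2 = 1.47×10⁻⁹ C.

Q ≈ 1.47 nC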